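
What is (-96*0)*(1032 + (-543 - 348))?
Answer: 0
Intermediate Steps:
(-96*0)*(1032 + (-543 - 348)) = 0*(1032 - 891) = 0*141 = 0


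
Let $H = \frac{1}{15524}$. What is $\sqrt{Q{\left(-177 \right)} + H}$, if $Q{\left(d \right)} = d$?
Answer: $\frac{i \sqrt{10664006107}}{7762} \approx 13.304 i$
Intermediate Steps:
$H = \frac{1}{15524} \approx 6.4416 \cdot 10^{-5}$
$\sqrt{Q{\left(-177 \right)} + H} = \sqrt{-177 + \frac{1}{15524}} = \sqrt{- \frac{2747747}{15524}} = \frac{i \sqrt{10664006107}}{7762}$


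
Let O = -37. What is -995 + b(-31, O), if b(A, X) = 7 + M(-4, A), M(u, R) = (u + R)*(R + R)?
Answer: 1182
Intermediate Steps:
M(u, R) = 2*R*(R + u) (M(u, R) = (R + u)*(2*R) = 2*R*(R + u))
b(A, X) = 7 + 2*A*(-4 + A) (b(A, X) = 7 + 2*A*(A - 4) = 7 + 2*A*(-4 + A))
-995 + b(-31, O) = -995 + (7 + 2*(-31)*(-4 - 31)) = -995 + (7 + 2*(-31)*(-35)) = -995 + (7 + 2170) = -995 + 2177 = 1182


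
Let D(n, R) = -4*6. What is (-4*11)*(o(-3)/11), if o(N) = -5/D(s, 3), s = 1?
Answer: -5/6 ≈ -0.83333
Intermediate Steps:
D(n, R) = -24
o(N) = 5/24 (o(N) = -5/(-24) = -5*(-1/24) = 5/24)
(-4*11)*(o(-3)/11) = (-4*11)*((5/24)/11) = -55/(6*11) = -44*5/264 = -5/6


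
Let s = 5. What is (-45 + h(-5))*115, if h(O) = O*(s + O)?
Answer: -5175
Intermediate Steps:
h(O) = O*(5 + O)
(-45 + h(-5))*115 = (-45 - 5*(5 - 5))*115 = (-45 - 5*0)*115 = (-45 + 0)*115 = -45*115 = -5175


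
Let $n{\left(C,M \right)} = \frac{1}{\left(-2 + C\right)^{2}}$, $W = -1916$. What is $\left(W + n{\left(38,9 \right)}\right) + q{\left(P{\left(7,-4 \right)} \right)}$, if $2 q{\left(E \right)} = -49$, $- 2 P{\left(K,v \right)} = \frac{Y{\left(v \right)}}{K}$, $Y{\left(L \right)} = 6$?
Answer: $- \frac{2514887}{1296} \approx -1940.5$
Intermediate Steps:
$P{\left(K,v \right)} = - \frac{3}{K}$ ($P{\left(K,v \right)} = - \frac{6 \frac{1}{K}}{2} = - \frac{3}{K}$)
$q{\left(E \right)} = - \frac{49}{2}$ ($q{\left(E \right)} = \frac{1}{2} \left(-49\right) = - \frac{49}{2}$)
$n{\left(C,M \right)} = \frac{1}{\left(-2 + C\right)^{2}}$
$\left(W + n{\left(38,9 \right)}\right) + q{\left(P{\left(7,-4 \right)} \right)} = \left(-1916 + \frac{1}{\left(-2 + 38\right)^{2}}\right) - \frac{49}{2} = \left(-1916 + \frac{1}{1296}\right) - \frac{49}{2} = - \frac{2483135}{1296} - \frac{49}{2} = - \frac{2514887}{1296}$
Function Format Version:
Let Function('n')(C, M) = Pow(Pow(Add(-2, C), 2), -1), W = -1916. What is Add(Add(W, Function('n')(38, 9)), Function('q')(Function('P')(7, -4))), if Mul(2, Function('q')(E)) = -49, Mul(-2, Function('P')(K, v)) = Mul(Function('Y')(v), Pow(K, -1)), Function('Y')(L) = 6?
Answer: Rational(-2514887, 1296) ≈ -1940.5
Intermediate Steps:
Function('P')(K, v) = Mul(-3, Pow(K, -1)) (Function('P')(K, v) = Mul(Rational(-1, 2), Mul(6, Pow(K, -1))) = Mul(-3, Pow(K, -1)))
Function('q')(E) = Rational(-49, 2) (Function('q')(E) = Mul(Rational(1, 2), -49) = Rational(-49, 2))
Function('n')(C, M) = Pow(Add(-2, C), -2)
Add(Add(W, Function('n')(38, 9)), Function('q')(Function('P')(7, -4))) = Add(Add(-1916, Pow(Add(-2, 38), -2)), Rational(-49, 2)) = Add(Add(-1916, Pow(36, -2)), Rational(-49, 2)) = Add(Add(-1916, Rational(1, 1296)), Rational(-49, 2)) = Add(Rational(-2483135, 1296), Rational(-49, 2)) = Rational(-2514887, 1296)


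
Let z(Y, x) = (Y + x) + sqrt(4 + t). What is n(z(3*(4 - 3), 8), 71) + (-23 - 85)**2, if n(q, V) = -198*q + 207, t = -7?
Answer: 9693 - 198*I*sqrt(3) ≈ 9693.0 - 342.95*I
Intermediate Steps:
z(Y, x) = Y + x + I*sqrt(3) (z(Y, x) = (Y + x) + sqrt(4 - 7) = (Y + x) + sqrt(-3) = (Y + x) + I*sqrt(3) = Y + x + I*sqrt(3))
n(q, V) = 207 - 198*q
n(z(3*(4 - 3), 8), 71) + (-23 - 85)**2 = (207 - 198*(3*(4 - 3) + 8 + I*sqrt(3))) + (-23 - 85)**2 = (207 - 198*(3*1 + 8 + I*sqrt(3))) + (-108)**2 = (207 - 198*(3 + 8 + I*sqrt(3))) + 11664 = (207 - 198*(11 + I*sqrt(3))) + 11664 = (207 + (-2178 - 198*I*sqrt(3))) + 11664 = (-1971 - 198*I*sqrt(3)) + 11664 = 9693 - 198*I*sqrt(3)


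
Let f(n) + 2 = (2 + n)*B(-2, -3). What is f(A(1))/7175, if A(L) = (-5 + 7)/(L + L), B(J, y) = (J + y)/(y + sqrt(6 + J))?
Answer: 13/7175 ≈ 0.0018118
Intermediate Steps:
B(J, y) = (J + y)/(y + sqrt(6 + J))
A(L) = 1/L (A(L) = 2/((2*L)) = 2*(1/(2*L)) = 1/L)
f(n) = 8 + 5*n (f(n) = -2 + (2 + n)*((-2 - 3)/(-3 + sqrt(6 - 2))) = -2 + (2 + n)*(-5/(-3 + sqrt(4))) = -2 + (2 + n)*(-5/(-3 + 2)) = -2 + (2 + n)*(-5/(-1)) = -2 + (2 + n)*(-1*(-5)) = -2 + (2 + n)*5 = -2 + (10 + 5*n) = 8 + 5*n)
f(A(1))/7175 = (8 + 5/1)/7175 = (8 + 5*1)*(1/7175) = (8 + 5)*(1/7175) = 13*(1/7175) = 13/7175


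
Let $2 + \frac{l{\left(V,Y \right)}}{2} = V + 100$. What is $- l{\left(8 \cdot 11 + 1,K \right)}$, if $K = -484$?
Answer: $-374$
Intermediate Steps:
$l{\left(V,Y \right)} = 196 + 2 V$ ($l{\left(V,Y \right)} = -4 + 2 \left(V + 100\right) = -4 + 2 \left(100 + V\right) = -4 + \left(200 + 2 V\right) = 196 + 2 V$)
$- l{\left(8 \cdot 11 + 1,K \right)} = - (196 + 2 \left(8 \cdot 11 + 1\right)) = - (196 + 2 \left(88 + 1\right)) = - (196 + 2 \cdot 89) = - (196 + 178) = \left(-1\right) 374 = -374$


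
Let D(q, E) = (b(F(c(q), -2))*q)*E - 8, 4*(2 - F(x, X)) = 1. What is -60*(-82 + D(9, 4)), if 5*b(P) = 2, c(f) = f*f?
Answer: 4536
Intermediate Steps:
c(f) = f²
F(x, X) = 7/4 (F(x, X) = 2 - ¼*1 = 2 - ¼ = 7/4)
b(P) = ⅖ (b(P) = (⅕)*2 = ⅖)
D(q, E) = -8 + 2*E*q/5 (D(q, E) = (2*q/5)*E - 8 = 2*E*q/5 - 8 = -8 + 2*E*q/5)
-60*(-82 + D(9, 4)) = -60*(-82 + (-8 + (⅖)*4*9)) = -60*(-82 + (-8 + 72/5)) = -60*(-82 + 32/5) = -60*(-378/5) = 4536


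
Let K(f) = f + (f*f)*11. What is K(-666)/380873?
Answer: 4878450/380873 ≈ 12.809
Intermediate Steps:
K(f) = f + 11*f**2 (K(f) = f + f**2*11 = f + 11*f**2)
K(-666)/380873 = -666*(1 + 11*(-666))/380873 = -666*(1 - 7326)*(1/380873) = -666*(-7325)*(1/380873) = 4878450*(1/380873) = 4878450/380873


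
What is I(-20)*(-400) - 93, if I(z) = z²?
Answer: -160093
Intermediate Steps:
I(-20)*(-400) - 93 = (-20)²*(-400) - 93 = 400*(-400) - 93 = -160000 - 93 = -160093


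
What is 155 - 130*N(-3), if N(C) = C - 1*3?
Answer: 935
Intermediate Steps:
N(C) = -3 + C (N(C) = C - 3 = -3 + C)
155 - 130*N(-3) = 155 - 130*(-3 - 3) = 155 - 130*(-6) = 155 + 780 = 935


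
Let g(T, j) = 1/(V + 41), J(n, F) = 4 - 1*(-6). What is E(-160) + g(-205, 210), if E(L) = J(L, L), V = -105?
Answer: 639/64 ≈ 9.9844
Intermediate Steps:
J(n, F) = 10 (J(n, F) = 4 + 6 = 10)
E(L) = 10
g(T, j) = -1/64 (g(T, j) = 1/(-105 + 41) = 1/(-64) = -1/64)
E(-160) + g(-205, 210) = 10 - 1/64 = 639/64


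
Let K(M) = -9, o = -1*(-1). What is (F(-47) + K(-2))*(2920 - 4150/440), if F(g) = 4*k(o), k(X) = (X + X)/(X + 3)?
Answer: -896455/44 ≈ -20374.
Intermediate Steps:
o = 1
k(X) = 2*X/(3 + X) (k(X) = (2*X)/(3 + X) = 2*X/(3 + X))
F(g) = 2 (F(g) = 4*(2*1/(3 + 1)) = 4*(2*1/4) = 4*(2*1*(¼)) = 4*(½) = 2)
(F(-47) + K(-2))*(2920 - 4150/440) = (2 - 9)*(2920 - 4150/440) = -7*(2920 - 4150*1/440) = -7*(2920 - 415/44) = -7*128065/44 = -896455/44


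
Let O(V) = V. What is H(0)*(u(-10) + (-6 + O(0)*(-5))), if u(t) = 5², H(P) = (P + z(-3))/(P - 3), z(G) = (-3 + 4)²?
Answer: -19/3 ≈ -6.3333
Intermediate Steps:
z(G) = 1 (z(G) = 1² = 1)
H(P) = (1 + P)/(-3 + P) (H(P) = (P + 1)/(P - 3) = (1 + P)/(-3 + P))
u(t) = 25
H(0)*(u(-10) + (-6 + O(0)*(-5))) = ((1 + 0)/(-3 + 0))*(25 + (-6 + 0*(-5))) = (1/(-3))*(25 + (-6 + 0)) = (-⅓*1)*(25 - 6) = -⅓*19 = -19/3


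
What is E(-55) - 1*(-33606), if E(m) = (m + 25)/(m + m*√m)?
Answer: 10350651/308 - 3*I*√55/308 ≈ 33606.0 - 0.072236*I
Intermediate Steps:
E(m) = (25 + m)/(m + m^(3/2))
E(-55) - 1*(-33606) = (25 - 55)/(-55 + (-55)^(3/2)) - 1*(-33606) = -30/(-55 - 55*I*√55) + 33606 = 33606 - 30/(-55 - 55*I*√55)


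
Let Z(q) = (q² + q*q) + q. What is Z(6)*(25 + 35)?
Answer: 4680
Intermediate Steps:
Z(q) = q + 2*q² (Z(q) = (q² + q²) + q = 2*q² + q = q + 2*q²)
Z(6)*(25 + 35) = (6*(1 + 2*6))*(25 + 35) = (6*(1 + 12))*60 = (6*13)*60 = 78*60 = 4680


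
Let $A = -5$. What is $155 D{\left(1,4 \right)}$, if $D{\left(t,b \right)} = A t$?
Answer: $-775$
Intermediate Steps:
$D{\left(t,b \right)} = - 5 t$
$155 D{\left(1,4 \right)} = 155 \left(\left(-5\right) 1\right) = 155 \left(-5\right) = -775$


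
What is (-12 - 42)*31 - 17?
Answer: -1691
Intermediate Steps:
(-12 - 42)*31 - 17 = -54*31 - 17 = -1674 - 17 = -1691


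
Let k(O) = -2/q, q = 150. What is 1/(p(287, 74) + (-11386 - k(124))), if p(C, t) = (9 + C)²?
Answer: 75/5717251 ≈ 1.3118e-5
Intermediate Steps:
k(O) = -1/75 (k(O) = -2/150 = -2*1/150 = -1/75)
1/(p(287, 74) + (-11386 - k(124))) = 1/((9 + 287)² + (-11386 - 1*(-1/75))) = 1/(296² + (-11386 + 1/75)) = 1/(87616 - 853949/75) = 1/(5717251/75) = 75/5717251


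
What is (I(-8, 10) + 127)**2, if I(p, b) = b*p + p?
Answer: 1521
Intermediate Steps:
I(p, b) = p + b*p
(I(-8, 10) + 127)**2 = (-8*(1 + 10) + 127)**2 = (-8*11 + 127)**2 = (-88 + 127)**2 = 39**2 = 1521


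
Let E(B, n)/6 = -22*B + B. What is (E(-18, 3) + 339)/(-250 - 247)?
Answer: -2607/497 ≈ -5.2455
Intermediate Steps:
E(B, n) = -126*B (E(B, n) = 6*(-22*B + B) = 6*(-21*B) = -126*B)
(E(-18, 3) + 339)/(-250 - 247) = (-126*(-18) + 339)/(-250 - 247) = (2268 + 339)/(-497) = 2607*(-1/497) = -2607/497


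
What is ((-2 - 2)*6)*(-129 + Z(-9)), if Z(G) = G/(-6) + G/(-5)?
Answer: 15084/5 ≈ 3016.8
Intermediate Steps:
Z(G) = -11*G/30 (Z(G) = G*(-1/6) + G*(-1/5) = -G/6 - G/5 = -11*G/30)
((-2 - 2)*6)*(-129 + Z(-9)) = ((-2 - 2)*6)*(-129 - 11/30*(-9)) = (-4*6)*(-129 + 33/10) = -24*(-1257/10) = 15084/5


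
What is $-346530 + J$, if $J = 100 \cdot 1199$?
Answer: $-226630$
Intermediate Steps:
$J = 119900$
$-346530 + J = -346530 + 119900 = -226630$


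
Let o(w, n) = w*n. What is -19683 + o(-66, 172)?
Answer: -31035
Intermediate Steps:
o(w, n) = n*w
-19683 + o(-66, 172) = -19683 + 172*(-66) = -19683 - 11352 = -31035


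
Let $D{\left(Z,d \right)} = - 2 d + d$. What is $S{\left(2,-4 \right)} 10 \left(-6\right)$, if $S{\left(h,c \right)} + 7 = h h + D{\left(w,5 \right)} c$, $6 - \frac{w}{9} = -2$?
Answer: $-1020$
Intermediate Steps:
$w = 72$ ($w = 54 - -18 = 54 + 18 = 72$)
$D{\left(Z,d \right)} = - d$
$S{\left(h,c \right)} = -7 + h^{2} - 5 c$ ($S{\left(h,c \right)} = -7 + \left(h h + \left(-1\right) 5 c\right) = -7 - \left(- h^{2} + 5 c\right) = -7 + h^{2} - 5 c$)
$S{\left(2,-4 \right)} 10 \left(-6\right) = \left(-7 + 2^{2} - -20\right) 10 \left(-6\right) = \left(-7 + 4 + 20\right) 10 \left(-6\right) = 17 \cdot 10 \left(-6\right) = 170 \left(-6\right) = -1020$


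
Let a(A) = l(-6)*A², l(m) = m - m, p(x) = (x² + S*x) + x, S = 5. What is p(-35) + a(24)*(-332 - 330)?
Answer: 1015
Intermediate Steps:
p(x) = x² + 6*x (p(x) = (x² + 5*x) + x = x² + 6*x)
l(m) = 0
a(A) = 0 (a(A) = 0*A² = 0)
p(-35) + a(24)*(-332 - 330) = -35*(6 - 35) + 0*(-332 - 330) = -35*(-29) + 0*(-662) = 1015 + 0 = 1015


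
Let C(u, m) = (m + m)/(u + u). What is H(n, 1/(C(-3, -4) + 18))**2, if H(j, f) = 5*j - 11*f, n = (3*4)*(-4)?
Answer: 194686209/3364 ≈ 57873.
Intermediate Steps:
C(u, m) = m/u (C(u, m) = (2*m)/((2*u)) = (2*m)*(1/(2*u)) = m/u)
n = -48 (n = 12*(-4) = -48)
H(j, f) = -11*f + 5*j
H(n, 1/(C(-3, -4) + 18))**2 = (-11/(-4/(-3) + 18) + 5*(-48))**2 = (-11/(-4*(-1/3) + 18) - 240)**2 = (-11/(4/3 + 18) - 240)**2 = (-11/58/3 - 240)**2 = (-11*3/58 - 240)**2 = (-33/58 - 240)**2 = (-13953/58)**2 = 194686209/3364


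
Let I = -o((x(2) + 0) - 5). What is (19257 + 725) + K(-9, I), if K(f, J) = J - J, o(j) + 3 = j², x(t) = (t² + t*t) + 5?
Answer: 19982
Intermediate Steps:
x(t) = 5 + 2*t² (x(t) = (t² + t²) + 5 = 2*t² + 5 = 5 + 2*t²)
o(j) = -3 + j²
I = -61 (I = -(-3 + (((5 + 2*2²) + 0) - 5)²) = -(-3 + (((5 + 2*4) + 0) - 5)²) = -(-3 + (((5 + 8) + 0) - 5)²) = -(-3 + ((13 + 0) - 5)²) = -(-3 + (13 - 5)²) = -(-3 + 8²) = -(-3 + 64) = -1*61 = -61)
K(f, J) = 0
(19257 + 725) + K(-9, I) = (19257 + 725) + 0 = 19982 + 0 = 19982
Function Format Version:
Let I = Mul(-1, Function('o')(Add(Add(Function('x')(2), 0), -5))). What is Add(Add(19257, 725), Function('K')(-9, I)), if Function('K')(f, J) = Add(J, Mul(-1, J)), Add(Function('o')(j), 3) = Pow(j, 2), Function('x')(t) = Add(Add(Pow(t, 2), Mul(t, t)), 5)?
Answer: 19982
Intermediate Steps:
Function('x')(t) = Add(5, Mul(2, Pow(t, 2))) (Function('x')(t) = Add(Add(Pow(t, 2), Pow(t, 2)), 5) = Add(Mul(2, Pow(t, 2)), 5) = Add(5, Mul(2, Pow(t, 2))))
Function('o')(j) = Add(-3, Pow(j, 2))
I = -61 (I = Mul(-1, Add(-3, Pow(Add(Add(Add(5, Mul(2, Pow(2, 2))), 0), -5), 2))) = Mul(-1, Add(-3, Pow(Add(Add(Add(5, Mul(2, 4)), 0), -5), 2))) = Mul(-1, Add(-3, Pow(Add(Add(Add(5, 8), 0), -5), 2))) = Mul(-1, Add(-3, Pow(Add(Add(13, 0), -5), 2))) = Mul(-1, Add(-3, Pow(Add(13, -5), 2))) = Mul(-1, Add(-3, Pow(8, 2))) = Mul(-1, Add(-3, 64)) = Mul(-1, 61) = -61)
Function('K')(f, J) = 0
Add(Add(19257, 725), Function('K')(-9, I)) = Add(Add(19257, 725), 0) = Add(19982, 0) = 19982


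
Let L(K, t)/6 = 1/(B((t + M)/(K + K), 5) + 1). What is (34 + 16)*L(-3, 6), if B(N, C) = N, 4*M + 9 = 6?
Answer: 2400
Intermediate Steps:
M = -3/4 (M = -9/4 + (1/4)*6 = -9/4 + 3/2 = -3/4 ≈ -0.75000)
L(K, t) = 6/(1 + (-3/4 + t)/(2*K)) (L(K, t) = 6/((t - 3/4)/(K + K) + 1) = 6/((-3/4 + t)/((2*K)) + 1) = 6/((-3/4 + t)*(1/(2*K)) + 1) = 6/((-3/4 + t)/(2*K) + 1) = 6/(1 + (-3/4 + t)/(2*K)))
(34 + 16)*L(-3, 6) = (34 + 16)*(48*(-3)/(-3 + 4*6 + 8*(-3))) = 50*(48*(-3)/(-3 + 24 - 24)) = 50*(48*(-3)/(-3)) = 50*(48*(-3)*(-1/3)) = 50*48 = 2400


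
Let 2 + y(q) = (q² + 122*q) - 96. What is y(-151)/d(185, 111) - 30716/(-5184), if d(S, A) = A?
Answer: 2133515/47952 ≈ 44.493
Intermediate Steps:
y(q) = -98 + q² + 122*q (y(q) = -2 + ((q² + 122*q) - 96) = -2 + (-96 + q² + 122*q) = -98 + q² + 122*q)
y(-151)/d(185, 111) - 30716/(-5184) = (-98 + (-151)² + 122*(-151))/111 - 30716/(-5184) = (-98 + 22801 - 18422)*(1/111) - 30716*(-1/5184) = 4281*(1/111) + 7679/1296 = 1427/37 + 7679/1296 = 2133515/47952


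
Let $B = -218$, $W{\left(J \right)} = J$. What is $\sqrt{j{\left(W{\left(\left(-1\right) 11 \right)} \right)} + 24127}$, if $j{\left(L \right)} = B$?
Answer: $\sqrt{23909} \approx 154.63$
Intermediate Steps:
$j{\left(L \right)} = -218$
$\sqrt{j{\left(W{\left(\left(-1\right) 11 \right)} \right)} + 24127} = \sqrt{-218 + 24127} = \sqrt{23909}$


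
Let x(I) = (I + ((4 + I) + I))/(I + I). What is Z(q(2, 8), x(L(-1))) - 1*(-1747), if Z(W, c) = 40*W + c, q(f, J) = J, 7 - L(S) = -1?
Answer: 8275/4 ≈ 2068.8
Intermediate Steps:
L(S) = 8 (L(S) = 7 - 1*(-1) = 7 + 1 = 8)
x(I) = (4 + 3*I)/(2*I) (x(I) = (I + (4 + 2*I))/((2*I)) = (4 + 3*I)*(1/(2*I)) = (4 + 3*I)/(2*I))
Z(W, c) = c + 40*W
Z(q(2, 8), x(L(-1))) - 1*(-1747) = ((3/2 + 2/8) + 40*8) - 1*(-1747) = ((3/2 + 2*(⅛)) + 320) + 1747 = ((3/2 + ¼) + 320) + 1747 = (7/4 + 320) + 1747 = 1287/4 + 1747 = 8275/4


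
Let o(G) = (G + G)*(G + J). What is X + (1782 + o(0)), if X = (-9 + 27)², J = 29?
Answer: 2106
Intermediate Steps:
X = 324 (X = 18² = 324)
o(G) = 2*G*(29 + G) (o(G) = (G + G)*(G + 29) = (2*G)*(29 + G) = 2*G*(29 + G))
X + (1782 + o(0)) = 324 + (1782 + 2*0*(29 + 0)) = 324 + (1782 + 2*0*29) = 324 + (1782 + 0) = 324 + 1782 = 2106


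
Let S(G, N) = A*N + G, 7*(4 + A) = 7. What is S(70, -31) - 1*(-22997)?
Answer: 23160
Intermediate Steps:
A = -3 (A = -4 + (⅐)*7 = -4 + 1 = -3)
S(G, N) = G - 3*N (S(G, N) = -3*N + G = G - 3*N)
S(70, -31) - 1*(-22997) = (70 - 3*(-31)) - 1*(-22997) = (70 + 93) + 22997 = 163 + 22997 = 23160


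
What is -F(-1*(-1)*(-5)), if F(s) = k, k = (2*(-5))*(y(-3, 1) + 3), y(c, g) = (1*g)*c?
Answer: 0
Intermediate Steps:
y(c, g) = c*g (y(c, g) = g*c = c*g)
k = 0 (k = (2*(-5))*(-3*1 + 3) = -10*(-3 + 3) = -10*0 = 0)
F(s) = 0
-F(-1*(-1)*(-5)) = -1*0 = 0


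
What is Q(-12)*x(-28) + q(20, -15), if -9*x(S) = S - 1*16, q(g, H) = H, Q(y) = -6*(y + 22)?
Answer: -925/3 ≈ -308.33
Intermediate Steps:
Q(y) = -132 - 6*y (Q(y) = -6*(22 + y) = -132 - 6*y)
x(S) = 16/9 - S/9 (x(S) = -(S - 1*16)/9 = -(S - 16)/9 = -(-16 + S)/9 = 16/9 - S/9)
Q(-12)*x(-28) + q(20, -15) = (-132 - 6*(-12))*(16/9 - ⅑*(-28)) - 15 = (-132 + 72)*(16/9 + 28/9) - 15 = -60*44/9 - 15 = -880/3 - 15 = -925/3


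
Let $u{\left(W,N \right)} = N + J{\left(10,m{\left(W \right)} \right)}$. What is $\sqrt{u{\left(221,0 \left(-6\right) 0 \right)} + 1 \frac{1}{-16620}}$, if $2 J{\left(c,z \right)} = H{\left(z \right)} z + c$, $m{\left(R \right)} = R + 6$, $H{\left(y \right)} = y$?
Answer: $\frac{\sqrt{1779541164795}}{8310} \approx 160.53$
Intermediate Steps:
$m{\left(R \right)} = 6 + R$
$J{\left(c,z \right)} = \frac{c}{2} + \frac{z^{2}}{2}$ ($J{\left(c,z \right)} = \frac{z z + c}{2} = \frac{z^{2} + c}{2} = \frac{c + z^{2}}{2} = \frac{c}{2} + \frac{z^{2}}{2}$)
$u{\left(W,N \right)} = 5 + N + \frac{\left(6 + W\right)^{2}}{2}$ ($u{\left(W,N \right)} = N + \left(\frac{1}{2} \cdot 10 + \frac{\left(6 + W\right)^{2}}{2}\right) = N + \left(5 + \frac{\left(6 + W\right)^{2}}{2}\right) = 5 + N + \frac{\left(6 + W\right)^{2}}{2}$)
$\sqrt{u{\left(221,0 \left(-6\right) 0 \right)} + 1 \frac{1}{-16620}} = \sqrt{\left(5 + 0 \left(-6\right) 0 + \frac{\left(6 + 221\right)^{2}}{2}\right) + 1 \frac{1}{-16620}} = \sqrt{\left(5 + 0 \cdot 0 + \frac{227^{2}}{2}\right) + 1 \left(- \frac{1}{16620}\right)} = \sqrt{\left(5 + 0 + \frac{1}{2} \cdot 51529\right) - \frac{1}{16620}} = \sqrt{\left(5 + 0 + \frac{51529}{2}\right) - \frac{1}{16620}} = \sqrt{\frac{51539}{2} - \frac{1}{16620}} = \sqrt{\frac{428289089}{16620}} = \frac{\sqrt{1779541164795}}{8310}$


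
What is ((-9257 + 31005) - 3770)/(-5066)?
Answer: -8989/2533 ≈ -3.5488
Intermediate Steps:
((-9257 + 31005) - 3770)/(-5066) = (21748 - 3770)*(-1/5066) = 17978*(-1/5066) = -8989/2533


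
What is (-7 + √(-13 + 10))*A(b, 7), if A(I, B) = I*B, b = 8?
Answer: -392 + 56*I*√3 ≈ -392.0 + 96.995*I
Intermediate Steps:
A(I, B) = B*I
(-7 + √(-13 + 10))*A(b, 7) = (-7 + √(-13 + 10))*(7*8) = (-7 + √(-3))*56 = (-7 + I*√3)*56 = -392 + 56*I*√3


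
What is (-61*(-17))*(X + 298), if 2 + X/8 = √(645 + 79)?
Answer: 292434 + 16592*√181 ≈ 5.1566e+5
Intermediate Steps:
X = -16 + 16*√181 (X = -16 + 8*√(645 + 79) = -16 + 8*√724 = -16 + 8*(2*√181) = -16 + 16*√181 ≈ 199.26)
(-61*(-17))*(X + 298) = (-61*(-17))*((-16 + 16*√181) + 298) = 1037*(282 + 16*√181) = 292434 + 16592*√181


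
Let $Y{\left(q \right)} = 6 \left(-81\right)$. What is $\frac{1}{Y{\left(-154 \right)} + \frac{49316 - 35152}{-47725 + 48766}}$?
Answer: $- \frac{1041}{491762} \approx -0.0021169$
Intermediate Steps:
$Y{\left(q \right)} = -486$
$\frac{1}{Y{\left(-154 \right)} + \frac{49316 - 35152}{-47725 + 48766}} = \frac{1}{-486 + \frac{49316 - 35152}{-47725 + 48766}} = \frac{1}{-486 + \frac{14164}{1041}} = \frac{1}{- \frac{491762}{1041}} = - \frac{1041}{491762}$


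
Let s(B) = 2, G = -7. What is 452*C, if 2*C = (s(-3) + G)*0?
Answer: 0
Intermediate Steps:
C = 0 (C = ((2 - 7)*0)/2 = (-5*0)/2 = (½)*0 = 0)
452*C = 452*0 = 0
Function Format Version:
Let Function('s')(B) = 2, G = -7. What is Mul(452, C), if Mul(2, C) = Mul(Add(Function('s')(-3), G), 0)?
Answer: 0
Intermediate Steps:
C = 0 (C = Mul(Rational(1, 2), Mul(Add(2, -7), 0)) = Mul(Rational(1, 2), Mul(-5, 0)) = Mul(Rational(1, 2), 0) = 0)
Mul(452, C) = Mul(452, 0) = 0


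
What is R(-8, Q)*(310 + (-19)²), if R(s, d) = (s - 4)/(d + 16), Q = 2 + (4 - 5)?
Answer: -8052/17 ≈ -473.65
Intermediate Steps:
Q = 1 (Q = 2 - 1 = 1)
R(s, d) = (-4 + s)/(16 + d)
R(-8, Q)*(310 + (-19)²) = ((-4 - 8)/(16 + 1))*(310 + (-19)²) = (-12/17)*(310 + 361) = ((1/17)*(-12))*671 = -12/17*671 = -8052/17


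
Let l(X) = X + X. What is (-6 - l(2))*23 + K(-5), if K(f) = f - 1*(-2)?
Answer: -233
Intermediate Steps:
l(X) = 2*X
K(f) = 2 + f (K(f) = f + 2 = 2 + f)
(-6 - l(2))*23 + K(-5) = (-6 - 2*2)*23 + (2 - 5) = (-6 - 1*4)*23 - 3 = (-6 - 4)*23 - 3 = -10*23 - 3 = -230 - 3 = -233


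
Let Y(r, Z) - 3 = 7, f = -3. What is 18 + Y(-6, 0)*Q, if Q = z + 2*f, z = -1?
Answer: -52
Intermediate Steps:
Y(r, Z) = 10 (Y(r, Z) = 3 + 7 = 10)
Q = -7 (Q = -1 + 2*(-3) = -1 - 6 = -7)
18 + Y(-6, 0)*Q = 18 + 10*(-7) = 18 - 70 = -52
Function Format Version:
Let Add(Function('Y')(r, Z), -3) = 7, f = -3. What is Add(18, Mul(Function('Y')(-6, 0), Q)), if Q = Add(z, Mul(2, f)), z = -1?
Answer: -52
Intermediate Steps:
Function('Y')(r, Z) = 10 (Function('Y')(r, Z) = Add(3, 7) = 10)
Q = -7 (Q = Add(-1, Mul(2, -3)) = Add(-1, -6) = -7)
Add(18, Mul(Function('Y')(-6, 0), Q)) = Add(18, Mul(10, -7)) = Add(18, -70) = -52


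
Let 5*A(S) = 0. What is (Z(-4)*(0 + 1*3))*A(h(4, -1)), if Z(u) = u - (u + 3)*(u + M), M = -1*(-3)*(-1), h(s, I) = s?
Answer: 0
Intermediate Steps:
M = -3 (M = 3*(-1) = -3)
A(S) = 0 (A(S) = (⅕)*0 = 0)
Z(u) = u - (-3 + u)*(3 + u) (Z(u) = u - (u + 3)*(u - 3) = u - (3 + u)*(-3 + u) = u - (-3 + u)*(3 + u))
(Z(-4)*(0 + 1*3))*A(h(4, -1)) = ((9 - 4 - 1*(-4)²)*(0 + 1*3))*0 = ((9 - 4 - 1*16)*(0 + 3))*0 = ((9 - 4 - 16)*3)*0 = -11*3*0 = -33*0 = 0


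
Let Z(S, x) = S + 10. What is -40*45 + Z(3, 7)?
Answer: -1787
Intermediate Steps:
Z(S, x) = 10 + S
-40*45 + Z(3, 7) = -40*45 + (10 + 3) = -1800 + 13 = -1787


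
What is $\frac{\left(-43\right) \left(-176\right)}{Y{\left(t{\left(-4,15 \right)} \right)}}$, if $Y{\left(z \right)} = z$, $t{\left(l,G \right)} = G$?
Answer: $\frac{7568}{15} \approx 504.53$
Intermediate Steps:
$\frac{\left(-43\right) \left(-176\right)}{Y{\left(t{\left(-4,15 \right)} \right)}} = \frac{\left(-43\right) \left(-176\right)}{15} = 7568 \cdot \frac{1}{15} = \frac{7568}{15}$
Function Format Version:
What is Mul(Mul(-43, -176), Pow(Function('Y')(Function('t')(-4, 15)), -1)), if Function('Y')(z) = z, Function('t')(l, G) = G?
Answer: Rational(7568, 15) ≈ 504.53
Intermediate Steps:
Mul(Mul(-43, -176), Pow(Function('Y')(Function('t')(-4, 15)), -1)) = Mul(Mul(-43, -176), Pow(15, -1)) = Mul(7568, Rational(1, 15)) = Rational(7568, 15)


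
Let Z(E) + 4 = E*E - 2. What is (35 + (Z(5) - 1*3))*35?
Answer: 1785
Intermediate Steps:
Z(E) = -6 + E² (Z(E) = -4 + (E*E - 2) = -4 + (E² - 2) = -4 + (-2 + E²) = -6 + E²)
(35 + (Z(5) - 1*3))*35 = (35 + ((-6 + 5²) - 1*3))*35 = (35 + ((-6 + 25) - 3))*35 = (35 + (19 - 3))*35 = (35 + 16)*35 = 51*35 = 1785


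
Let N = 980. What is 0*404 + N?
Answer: 980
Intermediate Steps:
0*404 + N = 0*404 + 980 = 0 + 980 = 980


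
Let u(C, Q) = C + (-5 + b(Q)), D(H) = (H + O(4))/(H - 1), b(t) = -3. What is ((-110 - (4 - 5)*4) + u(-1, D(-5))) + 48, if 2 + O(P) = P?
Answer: -67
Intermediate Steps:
O(P) = -2 + P
D(H) = (2 + H)/(-1 + H) (D(H) = (H + (-2 + 4))/(H - 1) = (H + 2)/(-1 + H) = (2 + H)/(-1 + H))
u(C, Q) = -8 + C (u(C, Q) = C + (-5 - 3) = C - 8 = -8 + C)
((-110 - (4 - 5)*4) + u(-1, D(-5))) + 48 = ((-110 - (4 - 5)*4) + (-8 - 1)) + 48 = ((-110 - (-1)*4) - 9) + 48 = ((-110 - 1*(-4)) - 9) + 48 = ((-110 + 4) - 9) + 48 = (-106 - 9) + 48 = -115 + 48 = -67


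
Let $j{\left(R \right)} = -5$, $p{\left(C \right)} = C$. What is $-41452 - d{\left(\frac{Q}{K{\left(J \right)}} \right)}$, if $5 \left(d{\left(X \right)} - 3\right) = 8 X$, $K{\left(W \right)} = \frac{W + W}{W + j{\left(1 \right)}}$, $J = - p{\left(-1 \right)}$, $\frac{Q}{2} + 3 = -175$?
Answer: $- \frac{212971}{5} \approx -42594.0$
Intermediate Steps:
$Q = -356$ ($Q = -6 + 2 \left(-175\right) = -6 - 350 = -356$)
$J = 1$ ($J = \left(-1\right) \left(-1\right) = 1$)
$K{\left(W \right)} = \frac{2 W}{-5 + W}$ ($K{\left(W \right)} = \frac{W + W}{W - 5} = \frac{2 W}{-5 + W}$)
$d{\left(X \right)} = 3 + \frac{8 X}{5}$
$-41452 - d{\left(\frac{Q}{K{\left(J \right)}} \right)} = -41452 - \left(3 + \frac{8 \left(- \frac{356}{2 \cdot 1 \frac{1}{-5 + 1}}\right)}{5}\right) = -41452 - \left(3 + \frac{8 \left(- \frac{356}{2 \cdot 1 \frac{1}{-4}}\right)}{5}\right) = -41452 - \left(3 + \frac{8 \left(- \frac{356}{2 \cdot 1 \left(- \frac{1}{4}\right)}\right)}{5}\right) = -41452 - \left(3 + \frac{8 \left(- \frac{356}{- \frac{1}{2}}\right)}{5}\right) = -41452 - \left(3 + \frac{8 \left(\left(-356\right) \left(-2\right)\right)}{5}\right) = -41452 - \left(3 + \frac{8}{5} \cdot 712\right) = -41452 - \left(3 + \frac{5696}{5}\right) = -41452 - \frac{5711}{5} = - \frac{212971}{5}$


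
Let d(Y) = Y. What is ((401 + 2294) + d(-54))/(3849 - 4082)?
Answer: -2641/233 ≈ -11.335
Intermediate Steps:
((401 + 2294) + d(-54))/(3849 - 4082) = ((401 + 2294) - 54)/(3849 - 4082) = (2695 - 54)/(-233) = 2641*(-1/233) = -2641/233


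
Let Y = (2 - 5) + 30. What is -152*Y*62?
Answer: -254448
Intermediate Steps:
Y = 27 (Y = -3 + 30 = 27)
-152*Y*62 = -152*27*62 = -4104*62 = -254448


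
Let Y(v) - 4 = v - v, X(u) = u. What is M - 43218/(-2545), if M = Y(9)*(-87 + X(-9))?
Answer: -934062/2545 ≈ -367.02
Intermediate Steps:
Y(v) = 4 (Y(v) = 4 + (v - v) = 4 + 0 = 4)
M = -384 (M = 4*(-87 - 9) = 4*(-96) = -384)
M - 43218/(-2545) = -384 - 43218/(-2545) = -384 - 43218*(-1)/2545 = -384 - 1*(-43218/2545) = -384 + 43218/2545 = -934062/2545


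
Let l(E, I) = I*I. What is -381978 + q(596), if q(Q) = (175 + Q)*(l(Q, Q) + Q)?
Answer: 273949074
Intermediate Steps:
l(E, I) = I²
q(Q) = (175 + Q)*(Q + Q²) (q(Q) = (175 + Q)*(Q² + Q) = (175 + Q)*(Q + Q²))
-381978 + q(596) = -381978 + 596*(175 + 596² + 176*596) = -381978 + 596*(175 + 355216 + 104896) = -381978 + 596*460287 = -381978 + 274331052 = 273949074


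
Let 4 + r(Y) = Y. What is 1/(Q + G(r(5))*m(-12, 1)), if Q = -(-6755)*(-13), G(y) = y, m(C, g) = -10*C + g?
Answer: -1/87694 ≈ -1.1403e-5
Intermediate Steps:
r(Y) = -4 + Y
m(C, g) = g - 10*C
Q = -87815 (Q = -6755*13 = -87815)
1/(Q + G(r(5))*m(-12, 1)) = 1/(-87815 + (-4 + 5)*(1 - 10*(-12))) = 1/(-87815 + 1*(1 + 120)) = 1/(-87815 + 1*121) = 1/(-87815 + 121) = 1/(-87694) = -1/87694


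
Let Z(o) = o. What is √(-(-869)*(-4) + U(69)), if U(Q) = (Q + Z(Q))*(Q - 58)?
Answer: I*√1958 ≈ 44.249*I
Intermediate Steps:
U(Q) = 2*Q*(-58 + Q) (U(Q) = (Q + Q)*(Q - 58) = (2*Q)*(-58 + Q) = 2*Q*(-58 + Q))
√(-(-869)*(-4) + U(69)) = √(-(-869)*(-4) + 2*69*(-58 + 69)) = √(-1*3476 + 2*69*11) = √(-3476 + 1518) = √(-1958) = I*√1958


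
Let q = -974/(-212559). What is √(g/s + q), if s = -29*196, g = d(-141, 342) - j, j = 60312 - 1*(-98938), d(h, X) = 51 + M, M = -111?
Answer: √208771412172500766/86298954 ≈ 5.2946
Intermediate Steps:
d(h, X) = -60 (d(h, X) = 51 - 111 = -60)
j = 159250 (j = 60312 + 98938 = 159250)
g = -159310 (g = -60 - 1*159250 = -60 - 159250 = -159310)
q = 974/212559 (q = -974*(-1/212559) = 974/212559 ≈ 0.0045823)
s = -5684
√(g/s + q) = √(-159310/(-5684) + 974/212559) = √(-159310*(-1/5684) + 974/212559) = √(79655/2842 + 974/212559) = √(16934155253/604092678) = √208771412172500766/86298954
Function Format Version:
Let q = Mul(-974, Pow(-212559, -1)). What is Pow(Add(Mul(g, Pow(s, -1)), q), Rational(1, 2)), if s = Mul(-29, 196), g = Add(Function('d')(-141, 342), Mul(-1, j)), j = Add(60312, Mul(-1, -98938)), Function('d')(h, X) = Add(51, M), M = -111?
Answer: Mul(Rational(1, 86298954), Pow(208771412172500766, Rational(1, 2))) ≈ 5.2946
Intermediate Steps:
Function('d')(h, X) = -60 (Function('d')(h, X) = Add(51, -111) = -60)
j = 159250 (j = Add(60312, 98938) = 159250)
g = -159310 (g = Add(-60, Mul(-1, 159250)) = Add(-60, -159250) = -159310)
q = Rational(974, 212559) (q = Mul(-974, Rational(-1, 212559)) = Rational(974, 212559) ≈ 0.0045823)
s = -5684
Pow(Add(Mul(g, Pow(s, -1)), q), Rational(1, 2)) = Pow(Add(Mul(-159310, Pow(-5684, -1)), Rational(974, 212559)), Rational(1, 2)) = Pow(Add(Mul(-159310, Rational(-1, 5684)), Rational(974, 212559)), Rational(1, 2)) = Pow(Add(Rational(79655, 2842), Rational(974, 212559)), Rational(1, 2)) = Pow(Rational(16934155253, 604092678), Rational(1, 2)) = Mul(Rational(1, 86298954), Pow(208771412172500766, Rational(1, 2)))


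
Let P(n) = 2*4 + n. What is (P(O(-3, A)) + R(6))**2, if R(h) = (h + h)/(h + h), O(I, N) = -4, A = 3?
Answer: 25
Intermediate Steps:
P(n) = 8 + n
R(h) = 1 (R(h) = (2*h)/((2*h)) = (2*h)*(1/(2*h)) = 1)
(P(O(-3, A)) + R(6))**2 = ((8 - 4) + 1)**2 = (4 + 1)**2 = 5**2 = 25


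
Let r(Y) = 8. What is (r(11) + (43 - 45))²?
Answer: 36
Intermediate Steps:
(r(11) + (43 - 45))² = (8 + (43 - 45))² = (8 - 2)² = 6² = 36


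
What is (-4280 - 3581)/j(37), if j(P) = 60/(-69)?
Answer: 180803/20 ≈ 9040.2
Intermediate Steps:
j(P) = -20/23 (j(P) = 60*(-1/69) = -20/23)
(-4280 - 3581)/j(37) = (-4280 - 3581)/(-20/23) = -7861*(-23/20) = 180803/20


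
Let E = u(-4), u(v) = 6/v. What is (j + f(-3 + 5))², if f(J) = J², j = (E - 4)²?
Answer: 18769/16 ≈ 1173.1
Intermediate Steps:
E = -3/2 (E = 6/(-4) = 6*(-¼) = -3/2 ≈ -1.5000)
j = 121/4 (j = (-3/2 - 4)² = (-11/2)² = 121/4 ≈ 30.250)
(j + f(-3 + 5))² = (121/4 + (-3 + 5)²)² = (121/4 + 2²)² = (121/4 + 4)² = (137/4)² = 18769/16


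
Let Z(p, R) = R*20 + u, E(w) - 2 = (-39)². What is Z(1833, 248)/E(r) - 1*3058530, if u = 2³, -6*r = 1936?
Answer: -4658136222/1523 ≈ -3.0585e+6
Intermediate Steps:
r = -968/3 (r = -⅙*1936 = -968/3 ≈ -322.67)
u = 8
E(w) = 1523 (E(w) = 2 + (-39)² = 2 + 1521 = 1523)
Z(p, R) = 8 + 20*R (Z(p, R) = R*20 + 8 = 20*R + 8 = 8 + 20*R)
Z(1833, 248)/E(r) - 1*3058530 = (8 + 20*248)/1523 - 1*3058530 = (8 + 4960)*(1/1523) - 3058530 = 4968*(1/1523) - 3058530 = 4968/1523 - 3058530 = -4658136222/1523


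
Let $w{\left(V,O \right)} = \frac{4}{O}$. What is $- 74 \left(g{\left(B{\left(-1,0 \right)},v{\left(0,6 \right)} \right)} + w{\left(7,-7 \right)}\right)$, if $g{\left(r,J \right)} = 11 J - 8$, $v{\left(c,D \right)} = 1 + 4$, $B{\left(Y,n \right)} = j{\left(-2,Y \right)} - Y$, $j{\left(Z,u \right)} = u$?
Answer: $- \frac{24050}{7} \approx -3435.7$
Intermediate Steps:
$B{\left(Y,n \right)} = 0$ ($B{\left(Y,n \right)} = Y - Y = 0$)
$v{\left(c,D \right)} = 5$
$g{\left(r,J \right)} = -8 + 11 J$
$- 74 \left(g{\left(B{\left(-1,0 \right)},v{\left(0,6 \right)} \right)} + w{\left(7,-7 \right)}\right) = - 74 \left(\left(-8 + 11 \cdot 5\right) + \frac{4}{-7}\right) = - 74 \left(\left(-8 + 55\right) + 4 \left(- \frac{1}{7}\right)\right) = - 74 \left(47 - \frac{4}{7}\right) = \left(-74\right) \frac{325}{7} = - \frac{24050}{7}$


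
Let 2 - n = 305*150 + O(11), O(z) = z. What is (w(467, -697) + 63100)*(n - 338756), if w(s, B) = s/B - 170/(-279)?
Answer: -4718231103648955/194463 ≈ -2.4263e+10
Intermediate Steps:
w(s, B) = 170/279 + s/B (w(s, B) = s/B - 170*(-1/279) = s/B + 170/279 = 170/279 + s/B)
n = -45759 (n = 2 - (305*150 + 11) = 2 - (45750 + 11) = 2 - 1*45761 = 2 - 45761 = -45759)
(w(467, -697) + 63100)*(n - 338756) = ((170/279 + 467/(-697)) + 63100)*(-45759 - 338756) = ((170/279 + 467*(-1/697)) + 63100)*(-384515) = ((170/279 - 467/697) + 63100)*(-384515) = (-11803/194463 + 63100)*(-384515) = (12270603497/194463)*(-384515) = -4718231103648955/194463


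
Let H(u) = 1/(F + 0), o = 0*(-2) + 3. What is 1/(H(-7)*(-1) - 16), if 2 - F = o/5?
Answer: -7/117 ≈ -0.059829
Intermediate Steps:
o = 3 (o = 0 + 3 = 3)
F = 7/5 (F = 2 - 3/5 = 2 - 1*⅗ = 2 - ⅗ = 7/5 ≈ 1.4000)
H(u) = 5/7 (H(u) = 1/(7/5 + 0) = 1/(7/5) = 5/7)
1/(H(-7)*(-1) - 16) = 1/((5/7)*(-1) - 16) = 1/(-5/7 - 16) = 1/(-117/7) = -7/117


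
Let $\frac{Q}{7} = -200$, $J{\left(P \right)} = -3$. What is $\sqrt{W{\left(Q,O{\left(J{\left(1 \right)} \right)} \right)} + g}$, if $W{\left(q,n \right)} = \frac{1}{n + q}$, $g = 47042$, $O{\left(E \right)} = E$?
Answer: $\frac{15 \sqrt{411546199}}{1403} \approx 216.89$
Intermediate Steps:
$Q = -1400$ ($Q = 7 \left(-200\right) = -1400$)
$\sqrt{W{\left(Q,O{\left(J{\left(1 \right)} \right)} \right)} + g} = \sqrt{\frac{1}{-3 - 1400} + 47042} = \sqrt{\frac{1}{-1403} + 47042} = \sqrt{- \frac{1}{1403} + 47042} = \sqrt{\frac{65999925}{1403}} = \frac{15 \sqrt{411546199}}{1403}$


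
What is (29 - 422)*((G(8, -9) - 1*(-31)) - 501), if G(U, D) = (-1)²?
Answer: 184317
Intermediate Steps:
G(U, D) = 1
(29 - 422)*((G(8, -9) - 1*(-31)) - 501) = (29 - 422)*((1 - 1*(-31)) - 501) = -393*((1 + 31) - 501) = -393*(32 - 501) = -393*(-469) = 184317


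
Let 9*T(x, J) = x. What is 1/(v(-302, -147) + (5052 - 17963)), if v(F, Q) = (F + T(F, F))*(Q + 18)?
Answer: 3/91127 ≈ 3.2921e-5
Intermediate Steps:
T(x, J) = x/9
v(F, Q) = 10*F*(18 + Q)/9 (v(F, Q) = (F + F/9)*(Q + 18) = (10*F/9)*(18 + Q) = 10*F*(18 + Q)/9)
1/(v(-302, -147) + (5052 - 17963)) = 1/((10/9)*(-302)*(18 - 147) + (5052 - 17963)) = 1/((10/9)*(-302)*(-129) - 12911) = 1/(129860/3 - 12911) = 1/(91127/3) = 3/91127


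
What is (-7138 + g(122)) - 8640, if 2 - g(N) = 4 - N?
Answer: -15658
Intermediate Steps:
g(N) = -2 + N (g(N) = 2 - (4 - N) = 2 + (-4 + N) = -2 + N)
(-7138 + g(122)) - 8640 = (-7138 + (-2 + 122)) - 8640 = (-7138 + 120) - 8640 = -7018 - 8640 = -15658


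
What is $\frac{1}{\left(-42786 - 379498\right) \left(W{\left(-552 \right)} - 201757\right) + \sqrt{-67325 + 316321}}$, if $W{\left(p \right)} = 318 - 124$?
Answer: $\frac{21279207473}{1811218682715916120667} - \frac{\sqrt{62249}}{3622437365431832241334} \approx 1.1749 \cdot 10^{-11}$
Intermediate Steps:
$W{\left(p \right)} = 194$ ($W{\left(p \right)} = 318 - 124 = 194$)
$\frac{1}{\left(-42786 - 379498\right) \left(W{\left(-552 \right)} - 201757\right) + \sqrt{-67325 + 316321}} = \frac{1}{\left(-42786 - 379498\right) \left(194 - 201757\right) + \sqrt{-67325 + 316321}} = \frac{1}{\left(-422284\right) \left(-201563\right) + \sqrt{248996}} = \frac{1}{85116829892 + 2 \sqrt{62249}}$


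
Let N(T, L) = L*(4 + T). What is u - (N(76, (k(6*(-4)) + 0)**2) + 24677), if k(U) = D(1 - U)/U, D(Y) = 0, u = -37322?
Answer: -61999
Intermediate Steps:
k(U) = 0 (k(U) = 0/U = 0)
u - (N(76, (k(6*(-4)) + 0)**2) + 24677) = -37322 - ((0 + 0)**2*(4 + 76) + 24677) = -37322 - (0**2*80 + 24677) = -37322 - (0*80 + 24677) = -37322 - (0 + 24677) = -37322 - 1*24677 = -37322 - 24677 = -61999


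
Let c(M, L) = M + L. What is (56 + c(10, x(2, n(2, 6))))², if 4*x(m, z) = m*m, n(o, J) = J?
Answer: 4489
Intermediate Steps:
x(m, z) = m²/4 (x(m, z) = (m*m)/4 = m²/4)
c(M, L) = L + M
(56 + c(10, x(2, n(2, 6))))² = (56 + ((¼)*2² + 10))² = (56 + ((¼)*4 + 10))² = (56 + (1 + 10))² = (56 + 11)² = 67² = 4489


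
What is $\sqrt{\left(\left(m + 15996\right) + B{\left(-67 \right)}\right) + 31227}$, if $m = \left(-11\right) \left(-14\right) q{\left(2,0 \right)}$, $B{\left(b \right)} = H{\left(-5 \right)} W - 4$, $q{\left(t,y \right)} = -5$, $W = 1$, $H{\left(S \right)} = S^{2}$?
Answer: $\sqrt{46474} \approx 215.58$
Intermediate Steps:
$B{\left(b \right)} = 21$ ($B{\left(b \right)} = \left(-5\right)^{2} \cdot 1 - 4 = 25 \cdot 1 - 4 = 25 - 4 = 21$)
$m = -770$ ($m = \left(-11\right) \left(-14\right) \left(-5\right) = 154 \left(-5\right) = -770$)
$\sqrt{\left(\left(m + 15996\right) + B{\left(-67 \right)}\right) + 31227} = \sqrt{\left(\left(-770 + 15996\right) + 21\right) + 31227} = \sqrt{\left(15226 + 21\right) + 31227} = \sqrt{15247 + 31227} = \sqrt{46474}$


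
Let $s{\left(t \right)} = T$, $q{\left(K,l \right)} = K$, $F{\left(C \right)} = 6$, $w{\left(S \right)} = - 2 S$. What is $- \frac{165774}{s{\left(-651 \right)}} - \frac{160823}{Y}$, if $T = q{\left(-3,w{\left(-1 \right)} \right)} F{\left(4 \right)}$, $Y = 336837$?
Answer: $\frac{1033998556}{112279} \approx 9209.2$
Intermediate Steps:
$T = -18$ ($T = \left(-3\right) 6 = -18$)
$s{\left(t \right)} = -18$
$- \frac{165774}{s{\left(-651 \right)}} - \frac{160823}{Y} = - \frac{165774}{-18} - \frac{160823}{336837} = \left(-165774\right) \left(- \frac{1}{18}\right) - \frac{160823}{336837} = \frac{27629}{3} - \frac{160823}{336837} = \frac{1033998556}{112279}$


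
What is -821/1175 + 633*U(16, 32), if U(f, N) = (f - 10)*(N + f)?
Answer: 214206379/1175 ≈ 1.8230e+5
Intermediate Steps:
U(f, N) = (-10 + f)*(N + f)
-821/1175 + 633*U(16, 32) = -821/1175 + 633*(16**2 - 10*32 - 10*16 + 32*16) = -821*1/1175 + 633*(256 - 320 - 160 + 512) = -821/1175 + 633*288 = -821/1175 + 182304 = 214206379/1175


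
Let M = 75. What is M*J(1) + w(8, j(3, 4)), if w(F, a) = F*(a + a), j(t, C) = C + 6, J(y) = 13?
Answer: 1135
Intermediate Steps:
j(t, C) = 6 + C
w(F, a) = 2*F*a (w(F, a) = F*(2*a) = 2*F*a)
M*J(1) + w(8, j(3, 4)) = 75*13 + 2*8*(6 + 4) = 975 + 2*8*10 = 975 + 160 = 1135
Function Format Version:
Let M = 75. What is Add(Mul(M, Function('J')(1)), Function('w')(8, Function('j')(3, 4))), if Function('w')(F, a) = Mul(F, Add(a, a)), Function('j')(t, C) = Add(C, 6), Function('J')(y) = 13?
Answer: 1135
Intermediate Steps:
Function('j')(t, C) = Add(6, C)
Function('w')(F, a) = Mul(2, F, a) (Function('w')(F, a) = Mul(F, Mul(2, a)) = Mul(2, F, a))
Add(Mul(M, Function('J')(1)), Function('w')(8, Function('j')(3, 4))) = Add(Mul(75, 13), Mul(2, 8, Add(6, 4))) = Add(975, Mul(2, 8, 10)) = Add(975, 160) = 1135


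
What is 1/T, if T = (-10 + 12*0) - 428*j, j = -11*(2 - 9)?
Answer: -1/32966 ≈ -3.0334e-5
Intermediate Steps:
j = 77 (j = -11*(-7) = 77)
T = -32966 (T = (-10 + 12*0) - 428*77 = (-10 + 0) - 32956 = -10 - 32956 = -32966)
1/T = 1/(-32966) = -1/32966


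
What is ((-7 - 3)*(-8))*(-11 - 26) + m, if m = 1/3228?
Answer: -9554879/3228 ≈ -2960.0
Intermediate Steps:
m = 1/3228 ≈ 0.00030979
((-7 - 3)*(-8))*(-11 - 26) + m = ((-7 - 3)*(-8))*(-11 - 26) + 1/3228 = -10*(-8)*(-37) + 1/3228 = 80*(-37) + 1/3228 = -2960 + 1/3228 = -9554879/3228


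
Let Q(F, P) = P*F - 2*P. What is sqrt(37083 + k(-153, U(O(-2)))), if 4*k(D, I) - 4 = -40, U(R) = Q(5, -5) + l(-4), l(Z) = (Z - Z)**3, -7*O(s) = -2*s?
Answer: sqrt(37074) ≈ 192.55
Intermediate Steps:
O(s) = 2*s/7 (O(s) = -(-2)*s/7 = 2*s/7)
Q(F, P) = -2*P + F*P (Q(F, P) = F*P - 2*P = -2*P + F*P)
l(Z) = 0 (l(Z) = 0**3 = 0)
U(R) = -15 (U(R) = -5*(-2 + 5) + 0 = -5*3 + 0 = -15 + 0 = -15)
k(D, I) = -9 (k(D, I) = 1 + (1/4)*(-40) = 1 - 10 = -9)
sqrt(37083 + k(-153, U(O(-2)))) = sqrt(37083 - 9) = sqrt(37074)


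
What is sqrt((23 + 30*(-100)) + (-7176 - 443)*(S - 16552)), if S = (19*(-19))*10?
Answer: sqrt(153611301) ≈ 12394.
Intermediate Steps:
S = -3610 (S = -361*10 = -3610)
sqrt((23 + 30*(-100)) + (-7176 - 443)*(S - 16552)) = sqrt((23 + 30*(-100)) + (-7176 - 443)*(-3610 - 16552)) = sqrt((23 - 3000) - 7619*(-20162)) = sqrt(-2977 + 153614278) = sqrt(153611301)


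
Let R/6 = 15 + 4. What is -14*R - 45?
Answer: -1641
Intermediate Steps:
R = 114 (R = 6*(15 + 4) = 6*19 = 114)
-14*R - 45 = -14*114 - 45 = -1596 - 45 = -1641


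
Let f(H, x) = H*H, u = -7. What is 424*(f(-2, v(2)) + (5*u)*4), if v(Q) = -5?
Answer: -57664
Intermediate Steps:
f(H, x) = H²
424*(f(-2, v(2)) + (5*u)*4) = 424*((-2)² + (5*(-7))*4) = 424*(4 - 35*4) = 424*(4 - 140) = 424*(-136) = -57664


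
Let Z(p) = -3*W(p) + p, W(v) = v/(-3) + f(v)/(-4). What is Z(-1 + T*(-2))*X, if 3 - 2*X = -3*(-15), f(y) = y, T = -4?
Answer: -1617/4 ≈ -404.25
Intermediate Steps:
X = -21 (X = 3/2 - (-3)*(-15)/2 = 3/2 - 1/2*45 = 3/2 - 45/2 = -21)
W(v) = -7*v/12 (W(v) = v/(-3) + v/(-4) = v*(-1/3) + v*(-1/4) = -v/3 - v/4 = -7*v/12)
Z(p) = 11*p/4 (Z(p) = -(-7)*p/4 + p = 7*p/4 + p = 11*p/4)
Z(-1 + T*(-2))*X = (11*(-1 - 4*(-2))/4)*(-21) = (11*(-1 + 8)/4)*(-21) = ((11/4)*7)*(-21) = (77/4)*(-21) = -1617/4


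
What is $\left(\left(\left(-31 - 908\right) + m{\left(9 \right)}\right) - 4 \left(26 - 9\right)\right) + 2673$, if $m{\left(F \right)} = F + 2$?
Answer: $1677$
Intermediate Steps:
$m{\left(F \right)} = 2 + F$
$\left(\left(\left(-31 - 908\right) + m{\left(9 \right)}\right) - 4 \left(26 - 9\right)\right) + 2673 = \left(\left(\left(-31 - 908\right) + \left(2 + 9\right)\right) - 4 \left(26 - 9\right)\right) + 2673 = \left(\left(-939 + 11\right) - 68\right) + 2673 = \left(-928 - 68\right) + 2673 = -996 + 2673 = 1677$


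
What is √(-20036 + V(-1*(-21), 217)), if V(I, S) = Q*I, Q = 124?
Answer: 2*I*√4358 ≈ 132.03*I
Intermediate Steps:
V(I, S) = 124*I
√(-20036 + V(-1*(-21), 217)) = √(-20036 + 124*(-1*(-21))) = √(-20036 + 124*21) = √(-20036 + 2604) = √(-17432) = 2*I*√4358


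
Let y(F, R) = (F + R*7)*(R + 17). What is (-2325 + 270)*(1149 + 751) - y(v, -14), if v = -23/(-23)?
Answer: -3904209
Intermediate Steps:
v = 1 (v = -23*(-1/23) = 1)
y(F, R) = (17 + R)*(F + 7*R) (y(F, R) = (F + 7*R)*(17 + R) = (17 + R)*(F + 7*R))
(-2325 + 270)*(1149 + 751) - y(v, -14) = (-2325 + 270)*(1149 + 751) - (7*(-14)² + 17*1 + 119*(-14) + 1*(-14)) = -2055*1900 - (7*196 + 17 - 1666 - 14) = -3904500 - (1372 + 17 - 1666 - 14) = -3904500 - 1*(-291) = -3904500 + 291 = -3904209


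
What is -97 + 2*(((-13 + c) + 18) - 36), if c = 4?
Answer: -151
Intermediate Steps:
-97 + 2*(((-13 + c) + 18) - 36) = -97 + 2*(((-13 + 4) + 18) - 36) = -97 + 2*((-9 + 18) - 36) = -97 + 2*(9 - 36) = -97 + 2*(-27) = -97 - 54 = -151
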